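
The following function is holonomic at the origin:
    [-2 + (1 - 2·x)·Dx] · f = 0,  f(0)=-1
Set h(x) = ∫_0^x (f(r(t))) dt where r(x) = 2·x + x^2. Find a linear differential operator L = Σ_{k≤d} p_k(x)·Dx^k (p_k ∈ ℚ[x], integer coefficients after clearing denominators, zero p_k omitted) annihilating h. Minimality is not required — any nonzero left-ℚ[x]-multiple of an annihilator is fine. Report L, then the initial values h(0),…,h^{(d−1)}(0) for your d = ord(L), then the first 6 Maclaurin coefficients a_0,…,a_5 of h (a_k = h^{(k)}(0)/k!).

L = (4 + 4·x)·Dx + (-1 + 4·x + 2·x^2)·Dx^2  (order 2).
h: a_k = 0, -1, -2, -6, -20, -356/5, …
ICs: h(0) = 0, h′(0) = -1.

f: a_k = -1, -2, -4, -8, -16, -32, …
f∘r: x↦r, Dx↦Dx/r' in L_f ⇒ L₀.
∫: right-multiply L₀ by Dx.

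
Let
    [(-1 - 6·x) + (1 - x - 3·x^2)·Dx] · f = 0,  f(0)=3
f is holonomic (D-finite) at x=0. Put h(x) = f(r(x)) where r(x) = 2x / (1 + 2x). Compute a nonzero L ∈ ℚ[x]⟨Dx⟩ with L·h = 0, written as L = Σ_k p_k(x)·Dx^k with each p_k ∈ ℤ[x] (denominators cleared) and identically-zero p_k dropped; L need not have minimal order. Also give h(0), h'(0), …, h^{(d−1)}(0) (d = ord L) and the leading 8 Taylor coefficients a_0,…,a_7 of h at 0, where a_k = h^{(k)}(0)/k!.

L = (2 + 28·x) + (-1 - 4·x + 8·x^2 + 24·x^3)·Dx  (order 1).
h: a_k = 3, 6, 36, 0, 432, -864, 6912, -24192, …
ICs: h(0) = 3.

f: a_k = 3, 3, 12, 21, 57, 120, 291, 651, …
Substitute x→r, Dx→(1/r')Dx; clear ⇒ L₀.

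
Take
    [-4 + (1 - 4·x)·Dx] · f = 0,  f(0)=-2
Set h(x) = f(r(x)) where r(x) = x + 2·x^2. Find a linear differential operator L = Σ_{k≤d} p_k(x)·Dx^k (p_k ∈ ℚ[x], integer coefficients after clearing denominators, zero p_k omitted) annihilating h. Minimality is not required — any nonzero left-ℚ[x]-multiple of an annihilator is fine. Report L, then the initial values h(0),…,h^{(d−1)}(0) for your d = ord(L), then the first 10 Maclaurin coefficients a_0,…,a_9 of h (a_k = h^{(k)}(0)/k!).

f: a_k = -2, -8, -32, -128, -512, -2048, -8192, -32768, -131072, -524288, …
Change of var in L_f (x↦r) gives L₀.
L = (4 + 16·x) + (-1 + 4·x + 8·x^2)·Dx  (order 1).
h: a_k = -2, -8, -48, -256, -1408, -7680, -41984, -229376, -1253376, -6848512, …
ICs: h(0) = -2.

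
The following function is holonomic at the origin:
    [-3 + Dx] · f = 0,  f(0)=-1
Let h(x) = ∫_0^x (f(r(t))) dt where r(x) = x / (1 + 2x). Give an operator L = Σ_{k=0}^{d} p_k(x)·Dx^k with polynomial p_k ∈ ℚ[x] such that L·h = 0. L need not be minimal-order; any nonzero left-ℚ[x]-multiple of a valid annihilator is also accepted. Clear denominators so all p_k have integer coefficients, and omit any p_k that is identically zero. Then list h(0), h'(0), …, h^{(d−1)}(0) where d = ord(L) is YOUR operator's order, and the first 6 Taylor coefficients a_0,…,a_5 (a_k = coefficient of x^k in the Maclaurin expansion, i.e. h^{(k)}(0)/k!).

L = -3·Dx + (1 + 4·x + 4·x^2)·Dx^2  (order 2).
h: a_k = 0, -1, -3/2, 1/2, 3/8, -51/40, …
ICs: h(0) = 0, h′(0) = -1.

f: a_k = -1, -3, -9/2, -9/2, -27/8, -81/40, …
Substitute x→r, Dx→(1/r')Dx; clear ⇒ L₀.
Integrate: L := L₀·Dx.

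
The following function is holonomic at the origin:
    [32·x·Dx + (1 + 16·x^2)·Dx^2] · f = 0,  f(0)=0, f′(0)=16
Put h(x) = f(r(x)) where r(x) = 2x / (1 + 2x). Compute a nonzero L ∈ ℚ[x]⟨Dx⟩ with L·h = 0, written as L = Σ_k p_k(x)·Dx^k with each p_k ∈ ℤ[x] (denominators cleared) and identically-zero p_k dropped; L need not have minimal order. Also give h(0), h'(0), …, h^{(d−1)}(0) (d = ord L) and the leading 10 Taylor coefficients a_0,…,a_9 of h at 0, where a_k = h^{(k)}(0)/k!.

L = (4 + 136·x)·Dx + (1 + 4·x + 68·x^2)·Dx^2  (order 2).
h: a_k = 0, 32, -64, -1664/3, 3840, 51712/5, -625664/3, 1488896/7, 9891840, -417783808/9, …
ICs: h(0) = 0, h′(0) = 32.

f: a_k = 0, 16, 0, -256/3, 0, 4096/5, 0, -65536/7, 0, 1048576/9, …
Substitute x→r, Dx→(1/r')Dx; clear ⇒ L₀.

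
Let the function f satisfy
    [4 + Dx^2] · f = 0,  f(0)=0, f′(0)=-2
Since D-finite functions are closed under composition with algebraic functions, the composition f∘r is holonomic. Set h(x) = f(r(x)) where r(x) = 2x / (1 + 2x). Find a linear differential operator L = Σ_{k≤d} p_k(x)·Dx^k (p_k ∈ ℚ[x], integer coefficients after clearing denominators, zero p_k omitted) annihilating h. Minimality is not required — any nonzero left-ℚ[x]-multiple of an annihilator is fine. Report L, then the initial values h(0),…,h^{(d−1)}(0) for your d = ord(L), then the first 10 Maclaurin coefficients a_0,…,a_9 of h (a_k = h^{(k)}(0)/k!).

f: a_k = 0, -2, 0, 4/3, 0, -4/15, 0, 8/315, 0, -4/2835, …
L₀ from L_f via x↦r, Dx↦r'^{-1}Dx.
L = 16 + (4 + 24·x + 48·x^2 + 32·x^3)·Dx + (1 + 8·x + 24·x^2 + 32·x^3 + 16·x^4)·Dx^2  (order 2).
h: a_k = 0, -4, 8, -16/3, -32, 2752/15, -640, 565504/315, -194048/45, 25222144/2835, …
ICs: h(0) = 0, h′(0) = -4.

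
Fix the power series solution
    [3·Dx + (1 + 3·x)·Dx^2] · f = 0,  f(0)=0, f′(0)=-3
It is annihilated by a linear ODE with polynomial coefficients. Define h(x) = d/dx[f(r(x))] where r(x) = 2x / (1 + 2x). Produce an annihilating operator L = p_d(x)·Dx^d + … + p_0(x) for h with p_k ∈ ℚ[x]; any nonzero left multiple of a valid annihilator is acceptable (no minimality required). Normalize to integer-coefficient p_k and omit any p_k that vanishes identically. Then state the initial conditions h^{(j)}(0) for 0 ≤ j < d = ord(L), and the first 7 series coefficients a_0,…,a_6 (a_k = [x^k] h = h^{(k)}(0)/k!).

f: a_k = 0, -3, 9/2, -9, 81/4, -243/5, 243/2, …
L₀ from L_f via x↦r, Dx↦r'^{-1}Dx.
Derive L from L₀ (diff closure).
L = (10 + 32·x) + (1 + 10·x + 16·x^2)·Dx  (order 1).
h: a_k = -6, 60, -504, 4080, -32736, 262080, -2097024, …
ICs: h(0) = -6.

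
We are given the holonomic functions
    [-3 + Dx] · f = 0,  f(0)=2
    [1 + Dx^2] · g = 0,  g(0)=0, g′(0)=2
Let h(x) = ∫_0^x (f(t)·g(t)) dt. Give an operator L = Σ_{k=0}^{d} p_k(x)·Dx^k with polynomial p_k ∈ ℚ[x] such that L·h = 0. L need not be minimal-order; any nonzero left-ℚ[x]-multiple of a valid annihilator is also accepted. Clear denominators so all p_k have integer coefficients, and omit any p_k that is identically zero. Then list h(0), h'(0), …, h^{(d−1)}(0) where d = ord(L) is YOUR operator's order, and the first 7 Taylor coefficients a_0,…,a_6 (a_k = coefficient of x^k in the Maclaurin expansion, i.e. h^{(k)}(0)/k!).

L = 10·Dx - 6·Dx^2 + Dx^3  (order 3).
h: a_k = 0, 0, 2, 4, 13/3, 16/5, 79/45, …
ICs: h(0) = 0, h′(0) = 0, h′′(0) = 4.

f: a_k = 2, 6, 9, 9, 27/4, 81/20, 81/40, …
g: a_k = 0, 2, 0, -1/3, 0, 1/60, 0, …
L₀ := L_f ⊗_s L_g (sym. prod.), ord ≤ 2.
h=∫₀ˣh₀: take L = L₀·Dx.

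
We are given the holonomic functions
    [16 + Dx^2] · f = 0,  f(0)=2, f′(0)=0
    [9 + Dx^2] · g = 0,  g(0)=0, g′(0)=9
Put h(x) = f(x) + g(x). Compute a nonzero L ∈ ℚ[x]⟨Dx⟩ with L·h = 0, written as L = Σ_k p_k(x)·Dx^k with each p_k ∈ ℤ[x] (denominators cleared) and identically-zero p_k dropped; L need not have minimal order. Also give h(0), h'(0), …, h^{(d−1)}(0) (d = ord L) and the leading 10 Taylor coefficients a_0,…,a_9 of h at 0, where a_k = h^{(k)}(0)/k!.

f: a_k = 2, 0, -16, 0, 64/3, 0, -512/45, 0, 1024/315, 0, …
g: a_k = 0, 9, 0, -27/2, 0, 243/40, 0, -729/560, 0, 729/4480, …
f+g: L₀ = lclm(L_f,L_g), ord ≤ 2+2.
L = 144 + 25·Dx^2 + Dx^4  (order 4).
h: a_k = 2, 9, -16, -27/2, 64/3, 243/40, -512/45, -729/560, 1024/315, 729/4480, …
ICs: h(0) = 2, h′(0) = 9, h′′(0) = -32, h′′′(0) = -81.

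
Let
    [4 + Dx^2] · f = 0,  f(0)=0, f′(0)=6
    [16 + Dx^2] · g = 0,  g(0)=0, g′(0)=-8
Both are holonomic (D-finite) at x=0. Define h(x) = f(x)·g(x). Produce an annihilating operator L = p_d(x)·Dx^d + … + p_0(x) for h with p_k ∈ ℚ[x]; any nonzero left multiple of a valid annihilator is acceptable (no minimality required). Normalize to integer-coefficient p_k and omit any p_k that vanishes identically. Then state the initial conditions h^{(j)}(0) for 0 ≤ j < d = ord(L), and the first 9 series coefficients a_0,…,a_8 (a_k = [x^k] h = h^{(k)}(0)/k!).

L = 144 + 40·Dx^2 + Dx^4  (order 4).
h: a_k = 0, 0, -48, 0, 160, 0, -2912/15, 0, 2624/21, …
ICs: h(0) = 0, h′(0) = 0, h′′(0) = -96, h′′′(0) = 0.

f: a_k = 0, 6, 0, -4, 0, 4/5, 0, -8/105, 0, …
g: a_k = 0, -8, 0, 64/3, 0, -256/15, 0, 2048/315, 0, …
Sym-product of L_f,L_g gives L₀ (≤ ord 4).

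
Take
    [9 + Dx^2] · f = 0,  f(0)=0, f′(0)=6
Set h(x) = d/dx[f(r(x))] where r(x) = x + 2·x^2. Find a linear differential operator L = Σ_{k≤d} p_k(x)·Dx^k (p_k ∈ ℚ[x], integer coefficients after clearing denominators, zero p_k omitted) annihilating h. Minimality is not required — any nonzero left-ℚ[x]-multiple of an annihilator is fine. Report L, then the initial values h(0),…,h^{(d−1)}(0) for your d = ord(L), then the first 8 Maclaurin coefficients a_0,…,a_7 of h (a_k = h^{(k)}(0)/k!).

L = (57 + 144·x + 864·x^2 + 2304·x^3 + 2304·x^4) + (-12 - 48·x)·Dx + (1 + 8·x + 16·x^2)·Dx^2  (order 2).
h: a_k = 6, 24, -27, -216, -2079/4, -189, 45117/40, 12474/5, …
ICs: h(0) = 6, h′(0) = 24.

f: a_k = 0, 6, 0, -9, 0, 81/20, 0, -243/280, …
Substitute x→r, Dx→(1/r')Dx; clear ⇒ L₀.
h₀' ⇒ L via d/dx closure of L₀.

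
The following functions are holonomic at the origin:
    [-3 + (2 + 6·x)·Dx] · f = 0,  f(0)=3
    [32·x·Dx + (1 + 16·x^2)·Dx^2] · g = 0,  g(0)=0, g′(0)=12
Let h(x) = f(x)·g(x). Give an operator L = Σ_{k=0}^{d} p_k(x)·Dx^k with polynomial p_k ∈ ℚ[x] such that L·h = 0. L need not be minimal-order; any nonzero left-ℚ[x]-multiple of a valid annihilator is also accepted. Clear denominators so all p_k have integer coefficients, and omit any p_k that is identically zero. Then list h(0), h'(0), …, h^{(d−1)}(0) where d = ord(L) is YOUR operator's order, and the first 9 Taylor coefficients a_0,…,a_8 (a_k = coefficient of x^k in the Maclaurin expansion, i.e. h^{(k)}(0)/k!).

f: a_k = 3, 9/2, -27/8, 81/16, -1215/128, 5103/256, -45927/1024, 216513/2048, -8444007/32768, …
g: a_k = 0, 12, 0, -64, 0, 3072/5, 0, -49152/7, 0, …
f·g: L₀ = L_f ⊗_s L_g, ord ≤ 1·2.
L = (27 - 192·x - 144·x^2) + (-12 + 92·x + 576·x^2 + 576·x^3)·Dx + (4 + 24·x + 100·x^2 + 384·x^3 + 576·x^4)·Dx^2  (order 2).
h: a_k = 0, 36, 54, -465/2, -909/4, 311247/160, 857601/320, -206702271/8960, -510620247/17920, …
ICs: h(0) = 0, h′(0) = 36.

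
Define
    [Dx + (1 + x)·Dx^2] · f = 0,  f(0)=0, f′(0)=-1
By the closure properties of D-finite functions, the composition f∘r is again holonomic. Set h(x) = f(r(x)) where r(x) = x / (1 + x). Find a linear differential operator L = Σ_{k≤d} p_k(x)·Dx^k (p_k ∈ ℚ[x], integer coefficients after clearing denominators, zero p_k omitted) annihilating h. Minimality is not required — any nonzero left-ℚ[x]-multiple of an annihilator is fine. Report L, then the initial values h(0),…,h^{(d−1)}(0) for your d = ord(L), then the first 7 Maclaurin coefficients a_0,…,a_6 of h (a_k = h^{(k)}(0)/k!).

L = (3 + 4·x)·Dx + (1 + 3·x + 2·x^2)·Dx^2  (order 2).
h: a_k = 0, -1, 3/2, -7/3, 15/4, -31/5, 21/2, …
ICs: h(0) = 0, h′(0) = -1.

f: a_k = 0, -1, 1/2, -1/3, 1/4, -1/5, 1/6, …
L₀ from L_f via x↦r, Dx↦r'^{-1}Dx.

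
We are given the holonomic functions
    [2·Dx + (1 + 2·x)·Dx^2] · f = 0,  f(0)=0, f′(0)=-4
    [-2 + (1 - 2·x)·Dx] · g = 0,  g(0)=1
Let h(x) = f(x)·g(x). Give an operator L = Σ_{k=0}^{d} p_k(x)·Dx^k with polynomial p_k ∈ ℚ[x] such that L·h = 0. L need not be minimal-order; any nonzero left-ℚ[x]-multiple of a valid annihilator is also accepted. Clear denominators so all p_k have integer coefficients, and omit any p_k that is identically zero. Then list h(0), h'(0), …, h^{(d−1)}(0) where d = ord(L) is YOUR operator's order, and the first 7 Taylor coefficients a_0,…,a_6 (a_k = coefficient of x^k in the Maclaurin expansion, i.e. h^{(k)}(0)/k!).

f: a_k = 0, -4, 4, -16/3, 8, -64/5, 64/3, …
g: a_k = 1, 2, 4, 8, 16, 32, 64, …
Sym-product of L_f,L_g gives L₀ (≤ ord 2).
L = 4 + (2 + 12·x)·Dx + (-1 + 4·x^2)·Dx^2  (order 2).
h: a_k = 0, -4, -4, -40/3, -56/3, -752/15, -1184/15, …
ICs: h(0) = 0, h′(0) = -4.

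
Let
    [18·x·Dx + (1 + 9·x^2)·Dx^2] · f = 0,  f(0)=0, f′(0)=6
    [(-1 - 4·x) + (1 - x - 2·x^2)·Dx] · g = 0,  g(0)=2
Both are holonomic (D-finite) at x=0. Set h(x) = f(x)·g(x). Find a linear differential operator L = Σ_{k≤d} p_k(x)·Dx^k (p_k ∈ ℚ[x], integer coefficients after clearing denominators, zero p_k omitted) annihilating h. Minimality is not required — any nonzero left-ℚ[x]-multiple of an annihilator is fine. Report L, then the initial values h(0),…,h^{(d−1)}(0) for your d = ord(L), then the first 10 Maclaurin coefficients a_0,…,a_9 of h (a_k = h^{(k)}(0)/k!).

L = (4 + 18·x + 108·x^2) + (2 - 10·x + 36·x^2 + 108·x^3)·Dx + (-1 + x - 7·x^2 + 9·x^3 + 18·x^4)·Dx^2  (order 2).
h: a_k = 0, 12, 12, 0, 24, 1092/5, 1332/5, -19128/35, -96/7, 267444/35, …
ICs: h(0) = 0, h′(0) = 12.

f: a_k = 0, 6, 0, -18, 0, 486/5, 0, -4374/7, 0, 4374, …
g: a_k = 2, 2, 6, 10, 22, 42, 86, 170, 342, 682, …
Product ⇒ symmetric product L₀, ord ≤ 2.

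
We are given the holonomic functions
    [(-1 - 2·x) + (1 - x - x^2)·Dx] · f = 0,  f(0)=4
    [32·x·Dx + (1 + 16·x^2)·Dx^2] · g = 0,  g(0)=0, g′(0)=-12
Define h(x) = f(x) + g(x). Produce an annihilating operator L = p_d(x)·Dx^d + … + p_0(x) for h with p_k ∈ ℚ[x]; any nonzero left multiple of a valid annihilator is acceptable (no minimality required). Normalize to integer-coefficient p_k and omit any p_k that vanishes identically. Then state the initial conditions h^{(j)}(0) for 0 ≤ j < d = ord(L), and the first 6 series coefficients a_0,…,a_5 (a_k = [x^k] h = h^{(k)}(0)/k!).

L = (-64 + 256·x + 3904·x^2 + 6912·x^3 + 9696·x^4 + 1536·x^6)·Dx + (25 + 24·x - 542·x^2 + 780·x^3 + 6800·x^4 + 6560·x^5 + 768·x^6 + 1536·x^7)·Dx^2 + (-2 - 17·x - 62·x^2 - 202·x^3 - 445·x^4 + 1136·x^5 + 576·x^6 + 256·x^7 + 256·x^8)·Dx^3  (order 3).
h: a_k = 4, -8, 8, 76, 20, -2912/5, …
ICs: h(0) = 4, h′(0) = -8, h′′(0) = 16.

f: a_k = 4, 4, 8, 12, 20, 32, …
g: a_k = 0, -12, 0, 64, 0, -3072/5, …
Weyl lclm of L_f,L_g ⇒ L₀ (ord ≤ 3).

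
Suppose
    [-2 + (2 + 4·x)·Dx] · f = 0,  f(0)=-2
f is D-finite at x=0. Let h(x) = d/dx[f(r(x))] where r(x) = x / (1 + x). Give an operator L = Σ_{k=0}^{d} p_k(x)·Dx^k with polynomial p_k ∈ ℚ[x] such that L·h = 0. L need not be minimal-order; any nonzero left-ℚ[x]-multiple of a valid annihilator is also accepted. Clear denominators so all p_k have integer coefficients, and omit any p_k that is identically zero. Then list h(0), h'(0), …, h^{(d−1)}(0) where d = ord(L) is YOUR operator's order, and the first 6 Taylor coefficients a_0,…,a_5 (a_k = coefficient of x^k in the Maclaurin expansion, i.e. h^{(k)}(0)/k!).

L = (-3 - 6·x) + (-1 - 4·x - 3·x^2)·Dx  (order 1).
h: a_k = -2, 6, -15, 37, -375/4, 981/4, …
ICs: h(0) = -2.

f: a_k = -2, -2, 1, -1, 5/4, -7/4, …
f∘r: x↦r, Dx↦Dx/r' in L_f ⇒ L₀.
h₀' ⇒ L via d/dx closure of L₀.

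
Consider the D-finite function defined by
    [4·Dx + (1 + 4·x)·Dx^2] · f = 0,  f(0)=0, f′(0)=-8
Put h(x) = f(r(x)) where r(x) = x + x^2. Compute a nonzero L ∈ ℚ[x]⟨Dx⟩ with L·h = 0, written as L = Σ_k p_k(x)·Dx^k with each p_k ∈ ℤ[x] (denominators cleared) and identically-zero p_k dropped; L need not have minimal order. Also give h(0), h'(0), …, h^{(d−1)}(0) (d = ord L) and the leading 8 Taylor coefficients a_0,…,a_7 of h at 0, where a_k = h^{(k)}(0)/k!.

f: a_k = 0, -8, 16, -128/3, 128, -2048/5, 4096/3, -32768/7, …
L₀ from L_f via x↦r, Dx↦r'^{-1}Dx.
L = 2·Dx + (1 + 2·x)·Dx^2  (order 2).
h: a_k = 0, -8, 8, -32/3, 16, -128/5, 128/3, -512/7, …
ICs: h(0) = 0, h′(0) = -8.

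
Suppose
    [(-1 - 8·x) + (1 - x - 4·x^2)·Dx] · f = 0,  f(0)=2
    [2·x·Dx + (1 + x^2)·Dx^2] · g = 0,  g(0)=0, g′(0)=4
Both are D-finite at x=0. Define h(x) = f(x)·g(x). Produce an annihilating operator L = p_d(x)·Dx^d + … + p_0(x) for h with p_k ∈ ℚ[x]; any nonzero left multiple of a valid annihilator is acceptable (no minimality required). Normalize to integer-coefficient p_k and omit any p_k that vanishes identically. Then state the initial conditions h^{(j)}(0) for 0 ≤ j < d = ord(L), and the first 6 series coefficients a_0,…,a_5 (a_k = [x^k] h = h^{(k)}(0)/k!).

L = (8 + 2·x + 24·x^2) + (2 + 14·x + 4·x^2 + 24·x^3)·Dx + (-1 + x + 3·x^2 + x^3 + 4·x^4)·Dx^2  (order 2).
h: a_k = 0, 8, 8, 112/3, 208/3, 3304/15, …
ICs: h(0) = 0, h′(0) = 8.

f: a_k = 2, 2, 10, 18, 58, 130, …
g: a_k = 0, 4, 0, -4/3, 0, 4/5, …
Sym-product of L_f,L_g gives L₀ (≤ ord 2).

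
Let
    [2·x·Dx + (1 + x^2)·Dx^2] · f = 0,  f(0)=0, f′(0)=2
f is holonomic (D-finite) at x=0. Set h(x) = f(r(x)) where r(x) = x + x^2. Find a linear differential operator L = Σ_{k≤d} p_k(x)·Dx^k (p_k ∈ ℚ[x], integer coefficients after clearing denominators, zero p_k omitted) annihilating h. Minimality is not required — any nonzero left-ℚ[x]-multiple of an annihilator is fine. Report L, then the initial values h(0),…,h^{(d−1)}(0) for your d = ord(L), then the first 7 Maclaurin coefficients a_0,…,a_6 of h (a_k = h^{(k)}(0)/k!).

f: a_k = 0, 2, 0, -2/3, 0, 2/5, 0, …
Substitute x→r, Dx→(1/r')Dx; clear ⇒ L₀.
L = (-2 + 2·x + 8·x^2 + 12·x^3 + 6·x^4)·Dx + (1 + 2·x + x^2 + 4·x^3 + 5·x^4 + 2·x^5)·Dx^2  (order 2).
h: a_k = 0, 2, 2, -2/3, -2, -8/5, 4/3, …
ICs: h(0) = 0, h′(0) = 2.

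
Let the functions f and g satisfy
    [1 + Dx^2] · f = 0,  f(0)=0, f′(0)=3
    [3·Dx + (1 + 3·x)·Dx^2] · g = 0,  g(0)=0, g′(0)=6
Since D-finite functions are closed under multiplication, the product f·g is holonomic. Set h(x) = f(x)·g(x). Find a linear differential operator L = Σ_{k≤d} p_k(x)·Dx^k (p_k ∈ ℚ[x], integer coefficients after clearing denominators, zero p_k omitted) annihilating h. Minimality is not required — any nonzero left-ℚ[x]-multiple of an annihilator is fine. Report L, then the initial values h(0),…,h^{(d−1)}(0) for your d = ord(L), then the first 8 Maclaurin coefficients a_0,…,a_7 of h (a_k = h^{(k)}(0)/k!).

L = (-203 - 222·x - 189·x^2 + 432·x^3 + 324·x^4) + (-84 - 108·x + 648·x^2 + 648·x^3)·Dx + (-208 - 228·x - 54·x^2 + 864·x^3 + 648·x^4)·Dx^2 + (-84 - 108·x + 648·x^2 + 648·x^3)·Dx^3 + (-5 - 6·x + 135·x^2 + 432·x^3 + 324·x^4)·Dx^4  (order 4).
h: a_k = 0, 0, 18, -27, 51, -117, 1131/4, -28359/40, …
ICs: h(0) = 0, h′(0) = 0, h′′(0) = 36, h′′′(0) = -162.

f: a_k = 0, 3, 0, -1/2, 0, 1/40, 0, -1/1680, …
g: a_k = 0, 6, -9, 18, -81/2, 486/5, -243, 4374/7, …
h₀=f·g: eliminate ⇒ L₀, order ≤ 2·2.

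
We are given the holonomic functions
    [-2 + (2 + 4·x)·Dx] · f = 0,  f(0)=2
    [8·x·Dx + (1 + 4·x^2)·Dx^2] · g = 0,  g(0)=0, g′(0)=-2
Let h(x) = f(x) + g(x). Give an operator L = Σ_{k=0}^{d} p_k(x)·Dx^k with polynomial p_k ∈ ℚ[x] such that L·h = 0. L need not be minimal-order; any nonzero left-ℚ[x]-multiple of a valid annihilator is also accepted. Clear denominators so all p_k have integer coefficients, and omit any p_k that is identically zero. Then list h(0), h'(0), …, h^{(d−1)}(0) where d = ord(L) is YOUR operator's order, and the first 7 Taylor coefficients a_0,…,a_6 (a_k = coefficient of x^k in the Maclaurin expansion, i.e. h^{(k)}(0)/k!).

f: a_k = 2, 2, -1, 1, -5/4, 7/4, -21/8, …
g: a_k = 0, -2, 0, 8/3, 0, -32/5, 0, …
L₀ := lclm(L_f,L_g); ord L₀ ≤ 1+2.
L = (-8 - 40·x + 96·x^2 + 96·x^3)·Dx + (-11 - 32·x + 40·x^2 + 384·x^3 + 336·x^4)·Dx^2 + (-1 + 6·x + 24·x^2 + 48·x^3 + 112·x^4 + 96·x^5)·Dx^3  (order 3).
h: a_k = 2, 0, -1, 11/3, -5/4, -93/20, -21/8, …
ICs: h(0) = 2, h′(0) = 0, h′′(0) = -2.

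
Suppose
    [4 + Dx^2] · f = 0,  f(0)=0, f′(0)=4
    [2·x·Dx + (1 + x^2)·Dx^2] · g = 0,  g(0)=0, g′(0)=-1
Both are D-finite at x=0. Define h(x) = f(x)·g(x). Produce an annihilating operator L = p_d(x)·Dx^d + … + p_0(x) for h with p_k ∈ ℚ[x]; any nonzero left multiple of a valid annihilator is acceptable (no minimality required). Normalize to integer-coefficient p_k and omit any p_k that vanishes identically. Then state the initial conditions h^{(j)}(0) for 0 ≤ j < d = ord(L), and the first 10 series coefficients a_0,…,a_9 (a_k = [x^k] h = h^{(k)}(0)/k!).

L = (160 + 464·x^2 + 464·x^4 + 256·x^6 + 64·x^8) + (96·x + 224·x^3 + 192·x^5 + 64·x^7)·Dx + (60 + 188·x^2 + 216·x^4 + 128·x^6 + 32·x^8)·Dx^2 + (24·x + 56·x^3 + 48·x^5 + 16·x^7)·Dx^3 + (5 + 18·x^2 + 25·x^4 + 16·x^6 + 4·x^8)·Dx^4  (order 4).
h: a_k = 0, 0, -4, 0, 4, 0, -20/9, 0, 4/3, 0, …
ICs: h(0) = 0, h′(0) = 0, h′′(0) = -8, h′′′(0) = 0.

f: a_k = 0, 4, 0, -8/3, 0, 8/15, 0, -16/315, 0, 8/2835, …
g: a_k = 0, -1, 0, 1/3, 0, -1/5, 0, 1/7, 0, -1/9, …
Sym-product of L_f,L_g gives L₀ (≤ ord 4).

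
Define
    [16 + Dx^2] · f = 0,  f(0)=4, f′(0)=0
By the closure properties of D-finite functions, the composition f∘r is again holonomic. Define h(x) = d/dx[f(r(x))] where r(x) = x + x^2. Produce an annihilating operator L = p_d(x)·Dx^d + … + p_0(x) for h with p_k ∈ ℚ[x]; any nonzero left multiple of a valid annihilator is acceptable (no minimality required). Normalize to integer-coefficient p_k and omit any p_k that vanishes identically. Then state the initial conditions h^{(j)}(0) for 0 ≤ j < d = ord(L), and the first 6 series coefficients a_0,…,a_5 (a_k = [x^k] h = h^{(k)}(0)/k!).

f: a_k = 4, 0, -32, 0, 128/3, 0, …
Change of var in L_f (x↦r) gives L₀.
Differentiate: ansatz ord ≤ ord L₀ ⇒ L.
L = (28 + 128·x + 384·x^2 + 512·x^3 + 256·x^4) + (-6 - 12·x)·Dx + (1 + 4·x + 4·x^2)·Dx^2  (order 2).
h: a_k = 0, -64, -192, 128/3, 2560/3, 20992/15, …
ICs: h(0) = 0, h′(0) = -64.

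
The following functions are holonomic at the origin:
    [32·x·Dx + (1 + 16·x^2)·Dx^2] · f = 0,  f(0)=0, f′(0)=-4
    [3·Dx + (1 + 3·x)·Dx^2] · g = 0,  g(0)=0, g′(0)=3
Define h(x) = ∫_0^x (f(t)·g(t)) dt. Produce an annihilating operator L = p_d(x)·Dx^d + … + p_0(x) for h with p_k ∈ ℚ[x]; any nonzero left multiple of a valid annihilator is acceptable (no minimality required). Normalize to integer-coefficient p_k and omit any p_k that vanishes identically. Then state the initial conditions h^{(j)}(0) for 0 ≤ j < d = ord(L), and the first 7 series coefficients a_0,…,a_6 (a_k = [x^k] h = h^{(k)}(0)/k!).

L = (15744 + 89280·x + 811008·x^2 + 5299200·x^3 + 13271040·x^4 + 17252352·x^5 + 21233664·x^7)·Dx^2 + (4258 + 91200·x + 775488·x^2 + 4635648·x^3 + 18247680·x^4 + 41140224·x^5 + 46448640·x^6 + 21233664·x^7 + 74317824·x^8)·Dx^3 + (492 + 12548·x + 131328·x^2 + 747968·x^3 + 3219456·x^4 + 10146816·x^5 + 21233664·x^6 + 24920064·x^7 + 21233664·x^8 + 42467328·x^9)·Dx^4 + (73 + 822·x + 6161·x^2 + 34944·x^3 + 151168·x^4 + 500736·x^5 + 1322496·x^6 + 2654208·x^7 + 3244032·x^8 + 3538944·x^9 + 5308416·x^10)·Dx^5  (order 5).
h: a_k = 0, 0, 0, -4, 9/2, 28/5, -5/2, …
ICs: h(0) = 0, h′(0) = 0, h′′(0) = 0, h′′′(0) = -24, h′′′′(0) = 108.

f: a_k = 0, -4, 0, 64/3, 0, -1024/5, 0, …
g: a_k = 0, 3, -9/2, 9, -81/4, 243/5, -243/2, …
L₀ := L_f ⊗_s L_g (sym. prod.), ord ≤ 4.
Integrate: L := L₀·Dx.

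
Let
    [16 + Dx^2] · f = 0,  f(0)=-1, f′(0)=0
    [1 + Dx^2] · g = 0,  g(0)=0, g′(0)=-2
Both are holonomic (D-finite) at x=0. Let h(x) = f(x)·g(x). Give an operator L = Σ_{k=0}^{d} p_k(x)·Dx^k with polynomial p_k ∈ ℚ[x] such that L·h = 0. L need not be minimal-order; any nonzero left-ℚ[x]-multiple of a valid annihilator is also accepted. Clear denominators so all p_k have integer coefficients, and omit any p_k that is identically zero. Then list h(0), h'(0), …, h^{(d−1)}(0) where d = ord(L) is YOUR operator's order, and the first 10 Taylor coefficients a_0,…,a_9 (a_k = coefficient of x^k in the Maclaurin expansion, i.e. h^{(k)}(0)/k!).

L = 225 + 34·Dx^2 + Dx^4  (order 4).
h: a_k = 0, 2, 0, -49/3, 0, 1441/60, 0, -37969/2520, 0, 138103/25920, …
ICs: h(0) = 0, h′(0) = 2, h′′(0) = 0, h′′′(0) = -98.

f: a_k = -1, 0, 8, 0, -32/3, 0, 256/45, 0, -512/315, 0, …
g: a_k = 0, -2, 0, 1/3, 0, -1/60, 0, 1/2520, 0, -1/181440, …
f·g: L₀ = L_f ⊗_s L_g, ord ≤ 2·2.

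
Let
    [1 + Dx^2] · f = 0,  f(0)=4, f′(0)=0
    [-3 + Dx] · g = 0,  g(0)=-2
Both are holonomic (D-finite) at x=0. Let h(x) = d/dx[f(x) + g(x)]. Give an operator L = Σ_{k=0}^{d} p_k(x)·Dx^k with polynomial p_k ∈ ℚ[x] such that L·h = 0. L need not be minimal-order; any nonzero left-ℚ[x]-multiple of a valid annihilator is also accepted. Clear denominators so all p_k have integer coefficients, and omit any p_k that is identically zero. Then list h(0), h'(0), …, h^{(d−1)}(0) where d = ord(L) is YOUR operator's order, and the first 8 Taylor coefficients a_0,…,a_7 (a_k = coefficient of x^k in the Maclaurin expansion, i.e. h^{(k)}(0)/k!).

L = 3 - Dx + 3·Dx^2 - Dx^3  (order 3).
h: a_k = -6, -22, -27, -79/3, -81/4, -731/60, -243/40, -937/360, …
ICs: h(0) = -6, h′(0) = -22, h′′(0) = -54.

f: a_k = 4, 0, -2, 0, 1/6, 0, -1/180, 0, …
g: a_k = -2, -6, -9, -9, -27/4, -81/20, -81/40, -243/280, …
f+g: L₀ = lclm(L_f,L_g), ord ≤ 2+1.
Derive L from L₀ (diff closure).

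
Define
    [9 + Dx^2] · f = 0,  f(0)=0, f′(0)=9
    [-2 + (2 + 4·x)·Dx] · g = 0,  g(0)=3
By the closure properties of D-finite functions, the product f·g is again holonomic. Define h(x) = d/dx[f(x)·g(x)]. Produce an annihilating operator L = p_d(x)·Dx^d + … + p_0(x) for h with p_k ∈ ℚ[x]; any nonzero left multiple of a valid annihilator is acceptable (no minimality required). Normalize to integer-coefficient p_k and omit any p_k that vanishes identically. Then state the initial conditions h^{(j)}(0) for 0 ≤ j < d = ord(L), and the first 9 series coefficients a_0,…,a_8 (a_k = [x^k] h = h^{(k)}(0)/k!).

f: a_k = 0, 9, 0, -27/2, 0, 243/40, 0, -729/560, 0, …
g: a_k = 3, 3, -3/2, 3/2, -15/8, 21/8, -63/16, 99/16, -1287/128, …
Product ⇒ symmetric product L₀, ord ≤ 2.
Derive L from L₀ (diff closure).
L = (14 + 84·x + 192·x^2 + 216·x^3 + 108·x^4) + (-1 - 8·x - 18·x^2 - 12·x^3)·Dx + (1 + 7·x + 19·x^2 + 24·x^3 + 12·x^4)·Dx^2  (order 2).
h: a_k = 27, 54, -162, -108, 108, 648/5, -162, 7128/35, -2916/7, …
ICs: h(0) = 27, h′(0) = 54.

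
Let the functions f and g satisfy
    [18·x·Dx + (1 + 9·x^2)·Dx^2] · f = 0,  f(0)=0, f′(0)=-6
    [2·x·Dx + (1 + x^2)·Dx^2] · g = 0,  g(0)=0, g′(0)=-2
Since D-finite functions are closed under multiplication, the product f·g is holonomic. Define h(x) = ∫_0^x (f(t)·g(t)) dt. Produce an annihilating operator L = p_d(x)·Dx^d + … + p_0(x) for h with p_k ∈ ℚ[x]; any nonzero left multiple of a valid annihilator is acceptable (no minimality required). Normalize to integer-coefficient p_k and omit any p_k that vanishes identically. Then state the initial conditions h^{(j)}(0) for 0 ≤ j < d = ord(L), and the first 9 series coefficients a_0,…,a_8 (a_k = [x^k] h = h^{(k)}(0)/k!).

f: a_k = 0, -6, 0, 18, 0, -486/5, 0, 4374/7, 0, …
g: a_k = 0, -2, 0, 2/3, 0, -2/5, 0, 2/7, 0, …
f·g: L₀ = L_f ⊗_s L_g, ord ≤ 2·2.
h=∫₀ˣh₀: take L = L₀·Dx.
L = (-216·x - 3600·x^3 - 5184·x^5 + 6480·x^7 + 17496·x^9)·Dx^2 + (-40 - 1452·x^2 - 6480·x^4 - 4536·x^6 + 22680·x^8 + 26244·x^10)·Dx^3 + (-80·x - 980·x^3 - 2160·x^5 + 2952·x^7 + 12960·x^9 + 8748·x^11)·Dx^4 + (-1 - 20·x^2 - 109·x^4 + 981·x^8 + 1620·x^10 + 729·x^12)·Dx^5  (order 5).
h: a_k = 0, 0, 0, 4, 0, -8, 0, 1044/35, 0, …
ICs: h(0) = 0, h′(0) = 0, h′′(0) = 0, h′′′(0) = 24, h′′′′(0) = 0.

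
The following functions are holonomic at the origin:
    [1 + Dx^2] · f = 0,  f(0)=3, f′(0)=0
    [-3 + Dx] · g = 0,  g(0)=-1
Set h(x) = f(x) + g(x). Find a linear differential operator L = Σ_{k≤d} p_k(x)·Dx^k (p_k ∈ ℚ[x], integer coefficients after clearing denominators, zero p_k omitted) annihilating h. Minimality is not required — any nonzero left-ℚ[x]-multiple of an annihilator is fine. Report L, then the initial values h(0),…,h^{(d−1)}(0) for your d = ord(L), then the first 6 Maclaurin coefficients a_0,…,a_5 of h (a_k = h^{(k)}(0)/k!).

f: a_k = 3, 0, -3/2, 0, 1/8, 0, …
g: a_k = -1, -3, -9/2, -9/2, -27/8, -81/40, …
f+g: L₀ = lclm(L_f,L_g), ord ≤ 2+1.
L = -3 + Dx - 3·Dx^2 + Dx^3  (order 3).
h: a_k = 2, -3, -6, -9/2, -13/4, -81/40, …
ICs: h(0) = 2, h′(0) = -3, h′′(0) = -12.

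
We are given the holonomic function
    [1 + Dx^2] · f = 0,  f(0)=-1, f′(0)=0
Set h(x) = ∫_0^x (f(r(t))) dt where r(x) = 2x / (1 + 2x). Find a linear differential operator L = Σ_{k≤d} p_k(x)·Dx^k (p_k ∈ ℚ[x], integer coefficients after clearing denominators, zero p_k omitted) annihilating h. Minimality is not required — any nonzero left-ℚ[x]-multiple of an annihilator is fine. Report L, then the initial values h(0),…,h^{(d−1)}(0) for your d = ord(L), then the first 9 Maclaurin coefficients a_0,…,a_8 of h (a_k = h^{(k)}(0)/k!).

L = 4·Dx + (4 + 24·x + 48·x^2 + 32·x^3)·Dx^2 + (1 + 8·x + 24·x^2 + 32·x^3 + 16·x^4)·Dx^3  (order 3).
h: a_k = 0, -1, 0, 2/3, -2, 14/3, -88/9, 6004/315, -174/5, …
ICs: h(0) = 0, h′(0) = -1, h′′(0) = 0.

f: a_k = -1, 0, 1/2, 0, -1/24, 0, 1/720, 0, -1/40320, …
h₀=f(r): pull back L_f along r ⇒ L₀.
h=∫₀ˣh₀: take L = L₀·Dx.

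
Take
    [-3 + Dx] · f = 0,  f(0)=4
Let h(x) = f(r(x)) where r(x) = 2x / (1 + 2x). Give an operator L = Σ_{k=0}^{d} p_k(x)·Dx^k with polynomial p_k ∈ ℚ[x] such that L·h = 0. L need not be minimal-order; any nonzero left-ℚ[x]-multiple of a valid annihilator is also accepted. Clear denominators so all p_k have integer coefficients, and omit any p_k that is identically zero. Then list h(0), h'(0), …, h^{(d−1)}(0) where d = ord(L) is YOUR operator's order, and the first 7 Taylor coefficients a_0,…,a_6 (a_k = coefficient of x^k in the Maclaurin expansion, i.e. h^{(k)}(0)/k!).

L = -6 + (1 + 4·x + 4·x^2)·Dx  (order 1).
h: a_k = 4, 24, 24, -48, 24, 336/5, -1104/5, …
ICs: h(0) = 4.

f: a_k = 4, 12, 18, 18, 27/2, 81/10, 81/20, …
Change of var in L_f (x↦r) gives L₀.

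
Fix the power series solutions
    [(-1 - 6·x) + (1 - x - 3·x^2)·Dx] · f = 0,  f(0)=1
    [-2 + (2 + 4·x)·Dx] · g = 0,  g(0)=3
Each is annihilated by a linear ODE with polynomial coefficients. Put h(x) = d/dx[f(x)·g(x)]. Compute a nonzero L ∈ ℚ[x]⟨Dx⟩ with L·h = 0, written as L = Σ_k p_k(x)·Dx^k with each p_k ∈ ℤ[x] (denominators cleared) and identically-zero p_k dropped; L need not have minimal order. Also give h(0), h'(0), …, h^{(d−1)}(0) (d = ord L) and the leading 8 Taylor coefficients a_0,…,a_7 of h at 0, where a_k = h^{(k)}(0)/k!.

L = (9 + 66·x + 165·x^2 + 210·x^3 + 135·x^4) + (-2 - 9·x - 6·x^2 + 38·x^3 + 87·x^4 + 54·x^5)·Dx  (order 1).
h: a_k = 6, 27, 99, 573/2, 3465/4, 18441/8, 50967/8, 262737/16, …
ICs: h(0) = 6.

f: a_k = 1, 1, 4, 7, 19, 40, 97, 217, …
g: a_k = 3, 3, -3/2, 3/2, -15/8, 21/8, -63/16, 99/16, …
f·g: L₀ = L_f ⊗_s L_g, ord ≤ 1·1.
Differentiate: ansatz ord ≤ ord L₀ ⇒ L.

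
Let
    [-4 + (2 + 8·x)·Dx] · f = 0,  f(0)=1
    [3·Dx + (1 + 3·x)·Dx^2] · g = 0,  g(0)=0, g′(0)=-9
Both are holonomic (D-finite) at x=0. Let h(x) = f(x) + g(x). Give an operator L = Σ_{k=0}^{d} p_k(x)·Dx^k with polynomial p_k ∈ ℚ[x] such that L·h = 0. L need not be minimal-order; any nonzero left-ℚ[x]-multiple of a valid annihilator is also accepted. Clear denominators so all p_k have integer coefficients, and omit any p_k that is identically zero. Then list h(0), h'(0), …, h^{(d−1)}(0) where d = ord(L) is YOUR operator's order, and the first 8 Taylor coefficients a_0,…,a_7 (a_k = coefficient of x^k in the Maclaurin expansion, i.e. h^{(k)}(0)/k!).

f: a_k = 1, 2, -2, 4, -10, 28, -84, 264, …
g: a_k = 0, -9, 27/2, -27, 243/4, -729/5, 729/2, -6561/7, …
Sum ⇒ L₀ = lclm(L_f,L_g) in ℚ(x)⟨Dx⟩.
L = 36·x·Dx + (6 + 72·x + 180·x^2)·Dx^2 + (1 + 13·x + 54·x^2 + 72·x^3)·Dx^3  (order 3).
h: a_k = 1, -7, 23/2, -23, 203/4, -589/5, 561/2, -4713/7, …
ICs: h(0) = 1, h′(0) = -7, h′′(0) = 23.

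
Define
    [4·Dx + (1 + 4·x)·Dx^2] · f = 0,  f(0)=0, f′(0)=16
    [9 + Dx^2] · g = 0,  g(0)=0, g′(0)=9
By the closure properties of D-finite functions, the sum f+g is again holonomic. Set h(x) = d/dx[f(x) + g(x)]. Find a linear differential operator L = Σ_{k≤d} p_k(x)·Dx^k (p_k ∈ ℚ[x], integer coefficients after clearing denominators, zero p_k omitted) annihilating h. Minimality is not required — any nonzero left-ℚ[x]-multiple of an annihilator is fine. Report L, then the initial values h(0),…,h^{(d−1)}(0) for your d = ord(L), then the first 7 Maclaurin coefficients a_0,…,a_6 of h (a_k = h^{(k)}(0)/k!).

f: a_k = 0, 16, -32, 256/3, -256, 4096/5, -8192/3, …
g: a_k = 0, 9, 0, -27/2, 0, 243/40, 0, …
Weyl lclm of L_f,L_g ⇒ L₀ (ord ≤ 4).
h₀' ⇒ L via d/dx closure of L₀.
L = (3780 + 2592·x + 5184·x^2) + (369 + 2124·x + 3888·x^2 + 5184·x^3)·Dx + (420 + 288·x + 576·x^2)·Dx^2 + (41 + 236·x + 432·x^2 + 576·x^3)·Dx^3  (order 3).
h: a_k = 25, -64, 431/2, -1024, 33011/8, -16384, 5242151/80, …
ICs: h(0) = 25, h′(0) = -64, h′′(0) = 431.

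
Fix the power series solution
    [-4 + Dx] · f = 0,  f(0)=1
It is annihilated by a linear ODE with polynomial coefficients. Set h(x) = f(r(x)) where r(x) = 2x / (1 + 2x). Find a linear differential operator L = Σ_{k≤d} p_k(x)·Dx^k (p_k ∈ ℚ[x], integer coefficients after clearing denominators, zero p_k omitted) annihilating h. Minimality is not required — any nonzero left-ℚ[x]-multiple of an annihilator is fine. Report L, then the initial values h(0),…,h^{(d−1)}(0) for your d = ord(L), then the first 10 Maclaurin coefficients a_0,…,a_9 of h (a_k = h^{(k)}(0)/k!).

f: a_k = 1, 4, 8, 32/3, 32/3, 128/15, 256/45, 1024/315, 512/315, 2048/2835, …
h₀=f(r): pull back L_f along r ⇒ L₀.
L = -8 + (1 + 4·x + 4·x^2)·Dx  (order 1).
h: a_k = 1, 8, 16, -32/3, -64/3, 896/15, -2816/45, -8704/315, 80896/315, -1697792/2835, …
ICs: h(0) = 1.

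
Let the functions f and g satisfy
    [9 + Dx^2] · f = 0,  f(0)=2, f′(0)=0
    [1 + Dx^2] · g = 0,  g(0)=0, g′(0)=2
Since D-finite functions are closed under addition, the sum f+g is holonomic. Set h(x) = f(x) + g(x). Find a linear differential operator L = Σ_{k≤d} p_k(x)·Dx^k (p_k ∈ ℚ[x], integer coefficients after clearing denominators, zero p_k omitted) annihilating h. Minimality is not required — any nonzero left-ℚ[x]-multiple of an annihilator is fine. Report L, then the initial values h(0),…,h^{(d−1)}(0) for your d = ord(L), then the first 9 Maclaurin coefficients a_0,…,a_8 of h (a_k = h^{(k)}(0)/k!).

f: a_k = 2, 0, -9, 0, 27/4, 0, -81/40, 0, 729/2240, …
g: a_k = 0, 2, 0, -1/3, 0, 1/60, 0, -1/2520, 0, …
Weyl lclm of L_f,L_g ⇒ L₀ (ord ≤ 4).
L = 9 + 10·Dx^2 + Dx^4  (order 4).
h: a_k = 2, 2, -9, -1/3, 27/4, 1/60, -81/40, -1/2520, 729/2240, …
ICs: h(0) = 2, h′(0) = 2, h′′(0) = -18, h′′′(0) = -2.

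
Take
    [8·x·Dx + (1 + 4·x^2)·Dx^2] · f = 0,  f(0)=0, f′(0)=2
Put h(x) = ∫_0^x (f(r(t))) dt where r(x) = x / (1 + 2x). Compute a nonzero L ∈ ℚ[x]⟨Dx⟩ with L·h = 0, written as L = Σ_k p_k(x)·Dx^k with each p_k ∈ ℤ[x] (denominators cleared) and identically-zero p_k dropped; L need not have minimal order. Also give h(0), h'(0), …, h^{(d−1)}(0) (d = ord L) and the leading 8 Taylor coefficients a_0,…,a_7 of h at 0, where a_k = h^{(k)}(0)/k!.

L = (4 + 16·x)·Dx^2 + (1 + 4·x + 8·x^2)·Dx^3  (order 3).
h: a_k = 0, 0, 1, -4/3, 4/3, 0, -64/15, 256/21, …
ICs: h(0) = 0, h′(0) = 0, h′′(0) = 2.

f: a_k = 0, 2, 0, -8/3, 0, 32/5, 0, -128/7, …
Change of var in L_f (x↦r) gives L₀.
Integrate: L := L₀·Dx.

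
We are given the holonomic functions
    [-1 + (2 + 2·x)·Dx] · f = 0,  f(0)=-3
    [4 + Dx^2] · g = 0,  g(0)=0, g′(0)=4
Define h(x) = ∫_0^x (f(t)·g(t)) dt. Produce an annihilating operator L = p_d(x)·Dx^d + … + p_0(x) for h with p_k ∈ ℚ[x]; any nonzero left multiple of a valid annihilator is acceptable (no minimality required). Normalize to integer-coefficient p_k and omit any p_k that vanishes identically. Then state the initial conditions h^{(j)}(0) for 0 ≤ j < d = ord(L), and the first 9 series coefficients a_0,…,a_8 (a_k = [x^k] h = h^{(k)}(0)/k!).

f: a_k = -3, -3/2, 3/8, -3/16, 15/128, -21/256, 63/1024, -99/2048, 1287/32768, …
g: a_k = 0, 4, 0, -8/3, 0, 8/15, 0, -16/315, 0, …
L₀ := L_f ⊗_s L_g (sym. prod.), ord ≤ 2.
h=∫₀ˣh₀: take L = L₀·Dx.
L = (19 + 32·x + 16·x^2)·Dx + (-4 - 4·x)·Dx^2 + (4 + 8·x + 4·x^2)·Dx^3  (order 3).
h: a_k = 0, 0, -6, -2, 19/8, 13/20, -341/960, -201/2240, 7687/215040, …
ICs: h(0) = 0, h′(0) = 0, h′′(0) = -12.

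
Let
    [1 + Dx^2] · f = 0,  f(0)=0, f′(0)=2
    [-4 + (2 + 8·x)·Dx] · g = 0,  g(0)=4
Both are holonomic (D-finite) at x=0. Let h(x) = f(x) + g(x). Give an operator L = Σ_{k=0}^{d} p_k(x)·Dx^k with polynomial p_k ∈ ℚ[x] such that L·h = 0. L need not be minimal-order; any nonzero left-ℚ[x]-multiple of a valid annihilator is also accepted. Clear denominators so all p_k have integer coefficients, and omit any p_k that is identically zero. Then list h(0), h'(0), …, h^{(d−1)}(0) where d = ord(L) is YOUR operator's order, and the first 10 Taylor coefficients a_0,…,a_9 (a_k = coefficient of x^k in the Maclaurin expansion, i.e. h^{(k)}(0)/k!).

L = (-26 - 16·x - 32·x^2) + (-3 - 4·x + 48·x^2 + 64·x^3)·Dx + (-26 - 16·x - 32·x^2)·Dx^2 + (-3 - 4·x + 48·x^2 + 64·x^3)·Dx^3  (order 3).
h: a_k = 4, 10, -8, 47/3, -40, 6721/60, -336, 2661119/2520, -3432, 2075673601/181440, …
ICs: h(0) = 4, h′(0) = 10, h′′(0) = -16.

f: a_k = 0, 2, 0, -1/3, 0, 1/60, 0, -1/2520, 0, 1/181440, …
g: a_k = 4, 8, -8, 16, -40, 112, -336, 1056, -3432, 11440, …
L₀ := lclm(L_f,L_g); ord L₀ ≤ 2+1.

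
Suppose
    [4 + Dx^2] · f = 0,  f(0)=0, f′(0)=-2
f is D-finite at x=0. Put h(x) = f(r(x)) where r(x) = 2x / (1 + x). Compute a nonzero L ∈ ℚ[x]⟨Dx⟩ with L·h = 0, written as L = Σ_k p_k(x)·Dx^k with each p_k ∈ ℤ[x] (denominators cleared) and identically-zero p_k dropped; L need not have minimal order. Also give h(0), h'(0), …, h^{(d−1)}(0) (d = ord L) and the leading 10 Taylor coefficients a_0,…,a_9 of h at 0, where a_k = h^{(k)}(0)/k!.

L = 16 + (2 + 6·x + 6·x^2 + 2·x^3)·Dx + (1 + 4·x + 6·x^2 + 4·x^3 + x^4)·Dx^2  (order 2).
h: a_k = 0, -4, 4, 20/3, -28, 772/15, -60, 9844/315, 2516/45, -120412/567, …
ICs: h(0) = 0, h′(0) = -4.

f: a_k = 0, -2, 0, 4/3, 0, -4/15, 0, 8/315, 0, -4/2835, …
h₀=f(r): pull back L_f along r ⇒ L₀.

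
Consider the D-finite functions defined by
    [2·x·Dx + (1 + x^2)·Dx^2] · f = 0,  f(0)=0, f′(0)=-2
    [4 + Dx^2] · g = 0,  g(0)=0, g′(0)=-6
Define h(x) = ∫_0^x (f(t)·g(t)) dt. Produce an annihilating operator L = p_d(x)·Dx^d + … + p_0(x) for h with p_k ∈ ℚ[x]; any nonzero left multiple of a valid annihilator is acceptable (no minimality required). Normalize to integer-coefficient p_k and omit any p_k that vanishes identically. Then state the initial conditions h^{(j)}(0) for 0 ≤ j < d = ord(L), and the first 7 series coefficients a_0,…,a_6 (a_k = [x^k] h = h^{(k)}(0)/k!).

L = (160 + 464·x^2 + 464·x^4 + 256·x^6 + 64·x^8)·Dx + (96·x + 224·x^3 + 192·x^5 + 64·x^7)·Dx^2 + (60 + 188·x^2 + 216·x^4 + 128·x^6 + 32·x^8)·Dx^3 + (24·x + 56·x^3 + 48·x^5 + 16·x^7)·Dx^4 + (5 + 18·x^2 + 25·x^4 + 16·x^6 + 4·x^8)·Dx^5  (order 5).
h: a_k = 0, 0, 0, 4, 0, -12/5, 0, …
ICs: h(0) = 0, h′(0) = 0, h′′(0) = 0, h′′′(0) = 24, h′′′′(0) = 0.

f: a_k = 0, -2, 0, 2/3, 0, -2/5, 0, …
g: a_k = 0, -6, 0, 4, 0, -4/5, 0, …
f·g: L₀ = L_f ⊗_s L_g, ord ≤ 2·2.
Integrate: L := L₀·Dx.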